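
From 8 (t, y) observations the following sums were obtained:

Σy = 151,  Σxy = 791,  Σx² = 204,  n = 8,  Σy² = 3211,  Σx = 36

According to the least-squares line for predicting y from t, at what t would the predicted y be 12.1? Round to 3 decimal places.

1.948

Sxx = Σx² − (Σx)²/n = 204 − 162 = 42
Sxy = Σxy − (Σx)(Σy)/n = 791 − 679.5 = 111.5
b = Sxy/Sxx = 111.5/42 = 2.654762
a = ȳ − b·x̄ = 18.875 − 2.654762·4.5 = 6.928571
Set a + b·x = 12.1: x = (12.1 − 6.928571) / 2.654762 = 1.947982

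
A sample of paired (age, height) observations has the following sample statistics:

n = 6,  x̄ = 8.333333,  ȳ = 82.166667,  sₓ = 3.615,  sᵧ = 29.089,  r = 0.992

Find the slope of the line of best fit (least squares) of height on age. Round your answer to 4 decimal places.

7.9824

b = r · sᵧ/sₓ = 0.992 · 29.089/3.615 = 7.982376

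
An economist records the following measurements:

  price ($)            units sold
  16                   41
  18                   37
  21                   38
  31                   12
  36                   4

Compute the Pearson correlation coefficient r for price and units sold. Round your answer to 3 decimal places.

-0.985

n = 5, Σx = 122, Σy = 132, Σxy = 2636, Σx² = 3278, Σy² = 4654
Sxx = Σx² − (Σx)²/n = 3278 − 2976.8 = 301.2
Sxy = Σxy − (Σx)(Σy)/n = 2636 − 3220.8 = -584.8
Syy = Σy² − (Σy)²/n = 4654 − 3484.8 = 1169.2
r = Sxy/√(Sxx·Syy) = -584.8/√(352163.04) = -584.8/593.433265 = -0.985452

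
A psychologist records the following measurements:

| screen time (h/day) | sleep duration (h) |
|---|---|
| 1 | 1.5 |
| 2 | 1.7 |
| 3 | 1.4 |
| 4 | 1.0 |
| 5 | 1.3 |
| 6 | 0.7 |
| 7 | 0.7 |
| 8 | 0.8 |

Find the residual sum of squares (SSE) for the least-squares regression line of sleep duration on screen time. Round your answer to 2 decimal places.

n = 8, Σx = 36, Σy = 9.1, Σxy = 35.1, Σx² = 204, Σy² = 11.41
Sxx = Σx² − (Σx)²/n = 204 − 162 = 42
Sxy = Σxy − (Σx)(Σy)/n = 35.1 − 40.95 = -5.85
Syy = Σy² − (Σy)²/n = 11.41 − 10.35125 = 1.05875
b = Sxy/Sxx = -5.85/42 = -0.139286
SSE = Syy − b·Sxy = 1.05875 − (-0.139286)·(-5.85) = 0.243929

0.24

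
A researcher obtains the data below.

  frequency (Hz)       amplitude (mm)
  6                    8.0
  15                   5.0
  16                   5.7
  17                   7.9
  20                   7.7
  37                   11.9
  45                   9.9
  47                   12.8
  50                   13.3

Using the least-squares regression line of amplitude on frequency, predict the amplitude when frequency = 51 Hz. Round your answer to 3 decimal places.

n = 9, Σx = 253, Σy = 82.2, Σxy = 2654.9, Σx² = 9309
Sxx = Σx² − (Σx)²/n = 9309 − 7112.111111 = 2196.888889
Sxy = Σxy − (Σx)(Σy)/n = 2654.9 − 2310.733333 = 344.166667
b = Sxy/Sxx = 344.166667/2196.888889 = 0.156661
a = ȳ − b·x̄ = 9.133333 − 0.156661·28.111111 = 4.729420
ŷ(51) = a + b·51 = 4.729420 + 0.156661·51 = 12.719128

12.719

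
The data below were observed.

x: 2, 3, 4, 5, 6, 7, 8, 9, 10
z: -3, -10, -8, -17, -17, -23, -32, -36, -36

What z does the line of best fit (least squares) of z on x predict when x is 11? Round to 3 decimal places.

n = 9, Σx = 54, Σy = -182, Σxy = -1356, Σx² = 384
Sxx = Σx² − (Σx)²/n = 384 − 324 = 60
Sxy = Σxy − (Σx)(Σy)/n = -1356 − (-1092) = -264
b = Sxy/Sxx = -264/60 = -4.4
a = ȳ − b·x̄ = -20.222222 − (-4.4)·6 = 6.177778
ŷ(11) = a + b·11 = 6.177778 + (-4.4)·11 = -42.222222

-42.222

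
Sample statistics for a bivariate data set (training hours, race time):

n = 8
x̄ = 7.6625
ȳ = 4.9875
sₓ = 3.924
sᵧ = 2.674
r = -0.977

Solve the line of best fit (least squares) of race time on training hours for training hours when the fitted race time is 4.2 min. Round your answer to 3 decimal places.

b = r · sᵧ/sₓ = -0.977 · 2.674/3.924 = -0.665774
a = ȳ − b·x̄ = 4.9875 − (-0.665774)·7.6625 = 10.088995
Set a + b·x = 4.2: x = (4.2 − 10.088995) / (-0.665774) = 8.845333

8.845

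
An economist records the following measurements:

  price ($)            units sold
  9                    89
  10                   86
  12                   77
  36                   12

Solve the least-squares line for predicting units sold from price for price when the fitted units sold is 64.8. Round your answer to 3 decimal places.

n = 4, Σx = 67, Σy = 264, Σxy = 3017, Σx² = 1621
Sxx = Σx² − (Σx)²/n = 1621 − 1122.25 = 498.75
Sxy = Σxy − (Σx)(Σy)/n = 3017 − 4422 = -1405
b = Sxy/Sxx = -1405/498.75 = -2.817043
a = ȳ − b·x̄ = 66 − (-2.817043)·16.75 = 113.185464
Set a + b·x = 64.8: x = (64.8 − 113.185464) / (-2.817043) = 17.175979

17.176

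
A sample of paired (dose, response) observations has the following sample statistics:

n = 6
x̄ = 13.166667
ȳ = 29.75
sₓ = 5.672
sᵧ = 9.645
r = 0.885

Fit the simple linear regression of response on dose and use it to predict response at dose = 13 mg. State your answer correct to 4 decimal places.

29.4992

b = r · sᵧ/sₓ = 0.885 · 9.645/5.672 = 1.504906
a = ȳ − b·x̄ = 29.75 − 1.504906·13.166667 = 9.935408
ŷ(13) = a + b·13 = 9.935408 + 1.504906·13 = 29.499182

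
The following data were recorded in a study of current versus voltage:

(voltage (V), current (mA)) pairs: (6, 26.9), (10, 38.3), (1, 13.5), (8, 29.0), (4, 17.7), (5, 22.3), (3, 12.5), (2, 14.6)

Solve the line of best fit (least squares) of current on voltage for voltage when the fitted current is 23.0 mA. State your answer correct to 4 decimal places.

n = 8, Σx = 39, Σy = 174.8, Σxy = 1038.9, Σx² = 255
Sxx = Σx² − (Σx)²/n = 255 − 190.125 = 64.875
Sxy = Σxy − (Σx)(Σy)/n = 1038.9 − 852.15 = 186.75
b = Sxy/Sxx = 186.75/64.875 = 2.878613
a = ȳ − b·x̄ = 21.85 − 2.878613·4.875 = 7.816763
Set a + b·x = 23.0: x = (23.0 − 7.816763) / 2.878613 = 5.274498

5.2745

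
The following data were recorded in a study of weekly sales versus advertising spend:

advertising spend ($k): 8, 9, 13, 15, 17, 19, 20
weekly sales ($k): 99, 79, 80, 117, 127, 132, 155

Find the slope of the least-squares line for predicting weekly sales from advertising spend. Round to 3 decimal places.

5.169

n = 7, Σx = 101, Σy = 789, Σxy = 12065, Σx² = 1589
Sxx = Σx² − (Σx)²/n = 1589 − 1457.285714 = 131.714286
Sxy = Σxy − (Σx)(Σy)/n = 12065 − 11384.142857 = 680.857143
b = Sxy/Sxx = 680.857143/131.714286 = 5.169197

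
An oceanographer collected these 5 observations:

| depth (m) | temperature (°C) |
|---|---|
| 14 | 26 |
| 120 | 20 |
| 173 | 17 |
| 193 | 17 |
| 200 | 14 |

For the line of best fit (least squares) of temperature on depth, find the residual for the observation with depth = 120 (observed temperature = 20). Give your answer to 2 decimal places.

0.04

n = 5, Σx = 700, Σy = 94, Σxy = 11786, Σx² = 121774
Sxx = Σx² − (Σx)²/n = 121774 − 98000 = 23774
Sxy = Σxy − (Σx)(Σy)/n = 11786 − 13160 = -1374
b = Sxy/Sxx = -1374/23774 = -0.057794
a = ȳ − b·x̄ = 18.8 − (-0.057794)·140 = 26.891192
ŷ(120) = 26.891192 + (-0.057794)·120 = 19.955885
residual = y − ŷ = 20 − 19.955885 = 0.044115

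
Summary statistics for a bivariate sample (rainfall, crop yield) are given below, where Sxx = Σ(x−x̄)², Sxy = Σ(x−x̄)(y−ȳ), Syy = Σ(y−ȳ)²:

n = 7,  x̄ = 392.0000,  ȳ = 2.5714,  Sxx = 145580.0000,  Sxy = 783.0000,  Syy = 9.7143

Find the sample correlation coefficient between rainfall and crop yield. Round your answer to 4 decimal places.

r = Sxy/√(Sxx·Syy) = 783/√(1414207.794) = 783/1189.204690 = 0.658423

0.6584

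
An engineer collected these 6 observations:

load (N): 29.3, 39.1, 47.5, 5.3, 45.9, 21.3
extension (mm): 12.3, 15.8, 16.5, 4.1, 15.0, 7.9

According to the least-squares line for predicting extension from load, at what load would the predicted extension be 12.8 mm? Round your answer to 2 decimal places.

n = 6, Σx = 188.4, Σy = 71.6, Σxy = 2640.42, Σx² = 7232.14
Sxx = Σx² − (Σx)²/n = 7232.14 − 5915.76 = 1316.38
Sxy = Σxy − (Σx)(Σy)/n = 2640.42 − 2248.24 = 392.18
b = Sxy/Sxx = 392.18/1316.38 = 0.297923
a = ȳ − b·x̄ = 11.933333 − 0.297923·31.4 = 2.578548
Set a + b·x = 12.8: x = (12.8 − 2.578548) / 0.297923 = 34.309028

34.31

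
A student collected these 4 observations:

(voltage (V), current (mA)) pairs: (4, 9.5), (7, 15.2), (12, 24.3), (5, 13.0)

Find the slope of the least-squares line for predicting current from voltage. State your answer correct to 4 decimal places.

n = 4, Σx = 28, Σy = 62, Σxy = 501, Σx² = 234
Sxx = Σx² − (Σx)²/n = 234 − 196 = 38
Sxy = Σxy − (Σx)(Σy)/n = 501 − 434 = 67
b = Sxy/Sxx = 67/38 = 1.763158

1.7632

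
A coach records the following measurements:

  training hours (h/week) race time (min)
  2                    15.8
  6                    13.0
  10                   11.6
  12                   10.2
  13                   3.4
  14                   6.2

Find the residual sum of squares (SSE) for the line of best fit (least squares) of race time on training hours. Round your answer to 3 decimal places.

22.950

n = 6, Σx = 57, Σy = 60.2, Σxy = 479, Σx² = 649, Σy² = 707.24
Sxx = Σx² − (Σx)²/n = 649 − 541.5 = 107.5
Sxy = Σxy − (Σx)(Σy)/n = 479 − 571.9 = -92.9
Syy = Σy² − (Σy)²/n = 707.24 − 604.006667 = 103.233333
b = Sxy/Sxx = -92.9/107.5 = -0.864186
SSE = Syy − b·Sxy = 103.233333 − (-0.864186)·(-92.9) = 22.950450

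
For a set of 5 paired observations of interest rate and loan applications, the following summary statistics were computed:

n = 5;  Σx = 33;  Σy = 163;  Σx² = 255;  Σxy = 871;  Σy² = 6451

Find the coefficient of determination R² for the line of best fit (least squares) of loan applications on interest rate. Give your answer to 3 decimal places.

0.991

Sxx = Σx² − (Σx)²/n = 255 − 217.8 = 37.2
Sxy = Σxy − (Σx)(Σy)/n = 871 − 1075.8 = -204.8
Syy = Σy² − (Σy)²/n = 6451 − 5313.8 = 1137.2
R² = Sxy²/(Sxx·Syy) = (-204.8)²/(37.2·1137.2) = 0.991471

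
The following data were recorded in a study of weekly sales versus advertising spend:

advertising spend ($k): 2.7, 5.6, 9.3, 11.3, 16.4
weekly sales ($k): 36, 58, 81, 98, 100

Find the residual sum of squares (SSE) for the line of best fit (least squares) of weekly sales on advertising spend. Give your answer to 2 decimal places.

n = 5, Σx = 45.3, Σy = 373, Σxy = 3922.7, Σx² = 521.79, Σy² = 30825
Sxx = Σx² − (Σx)²/n = 521.79 − 410.418 = 111.372
Sxy = Σxy − (Σx)(Σy)/n = 3922.7 − 3379.38 = 543.32
Syy = Σy² − (Σy)²/n = 30825 − 27825.8 = 2999.2
b = Sxy/Sxx = 543.32/111.372 = 4.878425
SSE = Syy − b·Sxy = 2999.2 − 4.878425·543.32 = 348.653881

348.65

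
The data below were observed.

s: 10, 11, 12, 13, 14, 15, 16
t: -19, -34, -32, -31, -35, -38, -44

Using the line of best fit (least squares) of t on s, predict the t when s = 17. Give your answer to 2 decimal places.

-45.57

n = 7, Σx = 91, Σy = -233, Σxy = -3115, Σx² = 1211
Sxx = Σx² − (Σx)²/n = 1211 − 1183 = 28
Sxy = Σxy − (Σx)(Σy)/n = -3115 − (-3029) = -86
b = Sxy/Sxx = -86/28 = -3.071429
a = ȳ − b·x̄ = -33.285714 − (-3.071429)·13 = 6.642857
ŷ(17) = a + b·17 = 6.642857 + (-3.071429)·17 = -45.571429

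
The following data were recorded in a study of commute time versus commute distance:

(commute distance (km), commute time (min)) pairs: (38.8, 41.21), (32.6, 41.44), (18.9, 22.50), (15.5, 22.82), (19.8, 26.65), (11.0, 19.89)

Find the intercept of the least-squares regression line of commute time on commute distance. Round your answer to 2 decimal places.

8.98

n = 6, Σx = 136.6, Σy = 174.51, Σxy = 4475.312, Σx² = 3678.7
Sxx = Σx² − (Σx)²/n = 3678.7 − 3109.926667 = 568.773333
Sxy = Σxy − (Σx)(Σy)/n = 4475.312 − 3973.011 = 502.301
b = Sxy/Sxx = 502.301/568.773333 = 0.883130
a = ȳ − b·x̄ = 29.085 − 0.883130·22.766667 = 8.979065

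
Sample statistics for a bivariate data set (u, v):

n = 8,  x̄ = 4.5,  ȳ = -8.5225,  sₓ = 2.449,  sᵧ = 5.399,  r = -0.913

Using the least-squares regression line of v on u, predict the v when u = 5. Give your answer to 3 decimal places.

b = r · sᵧ/sₓ = -0.913 · 5.399/2.449 = -2.012775
a = ȳ − b·x̄ = -8.5225 − (-2.012775)·4.5 = 0.534989
ŷ(5) = a + b·5 = 0.534989 + (-2.012775)·5 = -9.528888

-9.529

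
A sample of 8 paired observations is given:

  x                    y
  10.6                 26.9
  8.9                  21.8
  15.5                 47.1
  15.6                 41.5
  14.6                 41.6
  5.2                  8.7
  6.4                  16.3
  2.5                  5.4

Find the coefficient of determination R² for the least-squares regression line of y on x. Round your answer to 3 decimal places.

0.979

n = 8, Σx = 79.3, Σy = 209.3, Σxy = 2627.03, Σx² = 962.59, Σy² = 7240.61
Sxx = Σx² − (Σx)²/n = 962.59 − 786.06125 = 176.52875
Sxy = Σxy − (Σx)(Σy)/n = 2627.03 − 2074.68625 = 552.34375
Syy = Σy² − (Σy)²/n = 7240.61 − 5475.81125 = 1764.79875
R² = Sxy²/(Sxx·Syy) = (552.34375)²/(176.52875·1764.79875) = 0.979283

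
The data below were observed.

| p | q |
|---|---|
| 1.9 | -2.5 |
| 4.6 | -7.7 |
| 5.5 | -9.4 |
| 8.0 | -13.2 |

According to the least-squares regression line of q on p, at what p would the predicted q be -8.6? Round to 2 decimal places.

n = 4, Σx = 20, Σy = -32.8, Σxy = -197.47, Σx² = 119.02
Sxx = Σx² − (Σx)²/n = 119.02 − 100 = 19.02
Sxy = Σxy − (Σx)(Σy)/n = -197.47 − (-164) = -33.47
b = Sxy/Sxx = -33.47/19.02 = -1.759727
a = ȳ − b·x̄ = -8.2 − (-1.759727)·5 = 0.598633
Set a + b·x = -8.6: x = (-8.6 − 0.598633) / (-1.759727) = 5.227308

5.23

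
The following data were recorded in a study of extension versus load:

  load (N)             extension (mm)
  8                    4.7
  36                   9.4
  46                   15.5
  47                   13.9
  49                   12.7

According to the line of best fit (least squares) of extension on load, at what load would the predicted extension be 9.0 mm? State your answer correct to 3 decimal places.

27.660

n = 5, Σx = 186, Σy = 56.2, Σxy = 2364.6, Σx² = 8086
Sxx = Σx² − (Σx)²/n = 8086 − 6919.2 = 1166.8
Sxy = Σxy − (Σx)(Σy)/n = 2364.6 − 2090.64 = 273.96
b = Sxy/Sxx = 273.96/1166.8 = 0.234796
a = ȳ − b·x̄ = 11.24 − 0.234796·37.2 = 2.505588
Set a + b·x = 9.0: x = (9.0 − 2.505588) / 0.234796 = 27.659804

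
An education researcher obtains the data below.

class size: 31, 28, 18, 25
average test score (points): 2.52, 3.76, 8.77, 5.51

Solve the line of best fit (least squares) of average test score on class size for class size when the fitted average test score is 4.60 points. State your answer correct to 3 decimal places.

26.609

n = 4, Σx = 102, Σy = 20.56, Σxy = 479.01, Σx² = 2694
Sxx = Σx² − (Σx)²/n = 2694 − 2601 = 93
Sxy = Σxy − (Σx)(Σy)/n = 479.01 − 524.28 = -45.27
b = Sxy/Sxx = -45.27/93 = -0.486774
a = ȳ − b·x̄ = 5.14 − (-0.486774)·25.5 = 17.552742
Set a + b·x = 4.60: x = (4.60 − 17.552742) / (-0.486774) = 26.609344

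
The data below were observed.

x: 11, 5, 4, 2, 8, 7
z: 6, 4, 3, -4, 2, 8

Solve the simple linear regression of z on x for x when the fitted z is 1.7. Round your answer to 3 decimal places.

n = 6, Σx = 37, Σy = 19, Σxy = 162, Σx² = 279
Sxx = Σx² − (Σx)²/n = 279 − 228.166667 = 50.833333
Sxy = Σxy − (Σx)(Σy)/n = 162 − 117.166667 = 44.833333
b = Sxy/Sxx = 44.833333/50.833333 = 0.881967
a = ȳ − b·x̄ = 3.166667 − 0.881967·6.166667 = -2.272131
Set a + b·x = 1.7: x = (1.7 − (-2.272131)) / 0.881967 = 4.503717

4.504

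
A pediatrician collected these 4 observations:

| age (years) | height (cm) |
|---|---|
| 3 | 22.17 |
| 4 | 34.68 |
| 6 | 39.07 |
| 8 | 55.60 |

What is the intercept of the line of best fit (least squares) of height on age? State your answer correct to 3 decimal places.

6.213

n = 4, Σx = 21, Σy = 151.52, Σxy = 884.45, Σx² = 125
Sxx = Σx² − (Σx)²/n = 125 − 110.25 = 14.75
Sxy = Σxy − (Σx)(Σy)/n = 884.45 − 795.48 = 88.97
b = Sxy/Sxx = 88.97/14.75 = 6.031864
a = ȳ − b·x̄ = 37.88 − 6.031864·5.25 = 6.212712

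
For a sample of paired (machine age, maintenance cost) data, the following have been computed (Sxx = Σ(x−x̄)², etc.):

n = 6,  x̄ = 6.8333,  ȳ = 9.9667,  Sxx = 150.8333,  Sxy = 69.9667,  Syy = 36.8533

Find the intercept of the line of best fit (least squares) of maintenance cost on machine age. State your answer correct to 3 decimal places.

b = Sxy/Sxx = 69.9667/150.8333 = 0.463868
a = ȳ − b·x̄ = 9.9667 − 0.463868·6.8333 = 6.796953

6.797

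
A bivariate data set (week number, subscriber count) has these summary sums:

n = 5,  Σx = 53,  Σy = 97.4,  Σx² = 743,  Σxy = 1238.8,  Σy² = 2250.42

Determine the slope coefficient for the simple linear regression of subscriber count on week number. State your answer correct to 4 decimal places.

1.1389

Sxx = Σx² − (Σx)²/n = 743 − 561.8 = 181.2
Sxy = Σxy − (Σx)(Σy)/n = 1238.8 − 1032.44 = 206.36
b = Sxy/Sxx = 206.36/181.2 = 1.138852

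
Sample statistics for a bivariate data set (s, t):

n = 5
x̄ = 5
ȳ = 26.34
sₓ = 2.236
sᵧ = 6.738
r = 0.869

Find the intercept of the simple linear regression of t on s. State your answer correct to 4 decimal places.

b = r · sᵧ/sₓ = 0.869 · 6.738/2.236 = 2.618659
a = ȳ − b·x̄ = 26.34 − 2.618659·5 = 13.246704

13.2467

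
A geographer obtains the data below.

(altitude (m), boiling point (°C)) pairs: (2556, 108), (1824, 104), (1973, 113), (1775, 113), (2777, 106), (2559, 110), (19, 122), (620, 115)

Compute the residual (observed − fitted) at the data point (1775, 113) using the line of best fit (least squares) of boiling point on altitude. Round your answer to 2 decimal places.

1.68

n = 8, Σx = 14103, Σy = 891, Σxy = 1538738, Σx² = 31548437
Sxx = Σx² − (Σx)²/n = 31548437 − 24861826.125 = 6686610.875
Sxy = Σxy − (Σx)(Σy)/n = 1538738 − 1570721.625 = -31983.625
b = Sxy/Sxx = -31983.625/6686610.875 = -0.004783
a = ȳ − b·x̄ = 111.375 − (-0.004783)·1762.875 = 119.807244
ŷ(1775) = 119.807244 + (-0.004783)·1775 = 111.317003
residual = y − ŷ = 113 − 111.317003 = 1.682997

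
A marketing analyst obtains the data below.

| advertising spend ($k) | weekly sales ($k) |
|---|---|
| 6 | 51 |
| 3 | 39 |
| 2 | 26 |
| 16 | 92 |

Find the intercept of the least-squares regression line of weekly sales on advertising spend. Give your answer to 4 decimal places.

n = 4, Σx = 27, Σy = 208, Σxy = 1947, Σx² = 305
Sxx = Σx² − (Σx)²/n = 305 − 182.25 = 122.75
Sxy = Σxy − (Σx)(Σy)/n = 1947 − 1404 = 543
b = Sxy/Sxx = 543/122.75 = 4.423625
a = ȳ − b·x̄ = 52 − 4.423625·6.75 = 22.140530

22.1405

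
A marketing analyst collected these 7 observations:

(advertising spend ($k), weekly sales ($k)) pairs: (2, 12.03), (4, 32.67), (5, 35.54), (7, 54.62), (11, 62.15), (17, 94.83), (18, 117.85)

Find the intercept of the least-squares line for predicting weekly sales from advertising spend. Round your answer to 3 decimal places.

6.344

n = 7, Σx = 64, Σy = 409.69, Σxy = 5131.84, Σx² = 828
Sxx = Σx² − (Σx)²/n = 828 − 585.142857 = 242.857143
Sxy = Σxy − (Σx)(Σy)/n = 5131.84 − 3745.737143 = 1386.102857
b = Sxy/Sxx = 1386.102857/242.857143 = 5.707482
a = ȳ − b·x̄ = 58.527143 − 5.707482·9.142857 = 6.344447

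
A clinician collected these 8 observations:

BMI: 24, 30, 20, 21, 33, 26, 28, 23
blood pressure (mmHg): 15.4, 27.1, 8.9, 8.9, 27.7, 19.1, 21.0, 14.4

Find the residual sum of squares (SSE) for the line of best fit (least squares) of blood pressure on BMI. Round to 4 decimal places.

12.6792

n = 8, Σx = 205, Σy = 142.5, Σxy = 3877.4, Σx² = 5395, Σy² = 2910.45
Sxx = Σx² − (Σx)²/n = 5395 − 5253.125 = 141.875
Sxy = Σxy − (Σx)(Σy)/n = 3877.4 − 3651.5625 = 225.8375
Syy = Σy² − (Σy)²/n = 2910.45 − 2538.28125 = 372.16875
b = Sxy/Sxx = 225.8375/141.875 = 1.591806
SSE = Syy − b·Sxy = 372.16875 − 1.591806·225.8375 = 12.679225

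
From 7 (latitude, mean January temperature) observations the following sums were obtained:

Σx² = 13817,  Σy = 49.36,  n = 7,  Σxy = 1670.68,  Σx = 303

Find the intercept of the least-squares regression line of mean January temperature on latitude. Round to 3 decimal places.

35.803

Sxx = Σx² − (Σx)²/n = 13817 − 13115.571429 = 701.428571
Sxy = Σxy − (Σx)(Σy)/n = 1670.68 − 2136.582857 = -465.902857
b = Sxy/Sxx = -465.902857/701.428571 = -0.664220
a = ȳ − b·x̄ = 7.051429 − (-0.664220)·43.285714 = 35.802664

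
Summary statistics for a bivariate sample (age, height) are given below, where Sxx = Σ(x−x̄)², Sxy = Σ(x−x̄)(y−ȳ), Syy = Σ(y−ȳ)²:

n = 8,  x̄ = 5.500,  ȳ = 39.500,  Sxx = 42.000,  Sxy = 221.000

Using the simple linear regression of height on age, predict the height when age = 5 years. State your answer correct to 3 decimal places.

36.869

b = Sxy/Sxx = 221/42 = 5.261905
a = ȳ − b·x̄ = 39.5 − 5.261905·5.5 = 10.559524
ŷ(5) = a + b·5 = 10.559524 + 5.261905·5 = 36.869048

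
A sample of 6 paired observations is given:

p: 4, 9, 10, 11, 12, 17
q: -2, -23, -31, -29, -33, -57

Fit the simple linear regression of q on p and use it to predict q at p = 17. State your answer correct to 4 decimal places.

n = 6, Σx = 63, Σy = -175, Σxy = -2209, Σx² = 751
Sxx = Σx² − (Σx)²/n = 751 − 661.5 = 89.5
Sxy = Σxy − (Σx)(Σy)/n = -2209 − (-1837.5) = -371.5
b = Sxy/Sxx = -371.5/89.5 = -4.150838
a = ȳ − b·x̄ = -29.166667 − (-4.150838)·10.5 = 14.417132
ŷ(17) = a + b·17 = 14.417132 + (-4.150838)·17 = -56.147114

-56.1471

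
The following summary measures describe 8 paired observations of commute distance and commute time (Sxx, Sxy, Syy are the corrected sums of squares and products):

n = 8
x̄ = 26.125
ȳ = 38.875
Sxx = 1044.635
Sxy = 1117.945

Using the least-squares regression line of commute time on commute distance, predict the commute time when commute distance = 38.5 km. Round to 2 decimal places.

52.12

b = Sxy/Sxx = 1117.945/1044.635 = 1.070178
a = ȳ − b·x̄ = 38.875 − 1.070178·26.125 = 10.916610
ŷ(38.5) = a + b·38.5 = 10.916610 + 1.070178·38.5 = 52.118448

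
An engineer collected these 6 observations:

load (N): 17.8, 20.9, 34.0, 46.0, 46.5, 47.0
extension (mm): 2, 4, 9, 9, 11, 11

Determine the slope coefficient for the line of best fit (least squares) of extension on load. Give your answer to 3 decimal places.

0.270

n = 6, Σx = 212.2, Σy = 46, Σxy = 1867.7, Σx² = 8396.9
Sxx = Σx² − (Σx)²/n = 8396.9 − 7504.806667 = 892.093333
Sxy = Σxy − (Σx)(Σy)/n = 1867.7 − 1626.866667 = 240.833333
b = Sxy/Sxx = 240.833333/892.093333 = 0.269964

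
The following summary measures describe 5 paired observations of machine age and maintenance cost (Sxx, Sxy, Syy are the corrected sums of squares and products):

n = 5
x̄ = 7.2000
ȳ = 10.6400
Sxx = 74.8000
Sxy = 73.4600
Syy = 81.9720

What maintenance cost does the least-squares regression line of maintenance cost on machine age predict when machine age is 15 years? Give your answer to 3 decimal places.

b = Sxy/Sxx = 73.46/74.8 = 0.982086
a = ȳ − b·x̄ = 10.64 − 0.982086·7.2 = 3.568984
ŷ(15) = a + b·15 = 3.568984 + 0.982086·15 = 18.300267

18.300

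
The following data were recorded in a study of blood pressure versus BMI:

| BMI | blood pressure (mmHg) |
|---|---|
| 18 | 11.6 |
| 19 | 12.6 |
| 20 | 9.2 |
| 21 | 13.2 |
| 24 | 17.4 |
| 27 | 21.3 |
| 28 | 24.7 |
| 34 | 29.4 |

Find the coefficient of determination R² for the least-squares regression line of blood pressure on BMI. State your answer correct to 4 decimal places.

0.9415

n = 8, Σx = 191, Σy = 139.4, Σxy = 3593.3, Σx² = 4771, Σy² = 2783.1
Sxx = Σx² − (Σx)²/n = 4771 − 4560.125 = 210.875
Sxy = Σxy − (Σx)(Σy)/n = 3593.3 − 3328.175 = 265.125
Syy = Σy² − (Σy)²/n = 2783.1 − 2429.045 = 354.055
R² = Sxy²/(Sxx·Syy) = (265.125)²/(210.875·354.055) = 0.941468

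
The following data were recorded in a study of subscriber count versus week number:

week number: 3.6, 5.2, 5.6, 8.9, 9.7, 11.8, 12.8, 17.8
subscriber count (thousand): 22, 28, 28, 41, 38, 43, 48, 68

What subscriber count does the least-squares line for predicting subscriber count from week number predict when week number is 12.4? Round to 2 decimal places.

48.56

n = 8, Σx = 75.4, Σy = 316, Σxy = 3447.3, Σx² = 864.58
Sxx = Σx² − (Σx)²/n = 864.58 − 710.645 = 153.935
Sxy = Σxy − (Σx)(Σy)/n = 3447.3 − 2978.3 = 469
b = Sxy/Sxx = 469/153.935 = 3.046741
a = ȳ − b·x̄ = 39.5 − 3.046741·9.425 = 10.784471
ŷ(12.4) = a + b·12.4 = 10.784471 + 3.046741·12.4 = 48.564053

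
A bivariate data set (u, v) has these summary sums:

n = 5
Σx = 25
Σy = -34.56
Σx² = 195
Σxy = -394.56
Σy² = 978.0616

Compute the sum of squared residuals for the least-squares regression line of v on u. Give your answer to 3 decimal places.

36.647

Sxx = Σx² − (Σx)²/n = 195 − 125 = 70
Sxy = Σxy − (Σx)(Σy)/n = -394.56 − (-172.8) = -221.76
Syy = Σy² − (Σy)²/n = 978.0616 − 238.87872 = 739.18288
b = Sxy/Sxx = -221.76/70 = -3.168
SSE = Syy − b·Sxy = 739.18288 − (-3.168)·(-221.76) = 36.6472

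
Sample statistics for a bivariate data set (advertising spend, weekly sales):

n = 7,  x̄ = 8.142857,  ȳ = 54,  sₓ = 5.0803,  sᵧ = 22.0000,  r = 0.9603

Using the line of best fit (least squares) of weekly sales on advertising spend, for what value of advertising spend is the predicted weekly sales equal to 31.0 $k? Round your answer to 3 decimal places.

2.612

b = r · sᵧ/sₓ = 0.9603 · 22/5.0803 = 4.158534
a = ȳ − b·x̄ = 54 − 4.158534·8.142857 = 20.137653
Set a + b·x = 31.0: x = (31.0 − 20.137653) / 4.158534 = 2.612062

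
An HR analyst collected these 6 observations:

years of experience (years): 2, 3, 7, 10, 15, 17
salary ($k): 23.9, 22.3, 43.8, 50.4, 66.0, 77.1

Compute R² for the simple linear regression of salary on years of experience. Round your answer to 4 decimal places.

0.9845

n = 6, Σx = 54, Σy = 283.5, Σxy = 3226, Σx² = 676, Σy² = 15827.51
Sxx = Σx² − (Σx)²/n = 676 − 486 = 190
Sxy = Σxy − (Σx)(Σy)/n = 3226 − 2551.5 = 674.5
Syy = Σy² − (Σy)²/n = 15827.51 − 13395.375 = 2432.135
R² = Sxy²/(Sxx·Syy) = (674.5)²/(190·2432.135) = 0.984516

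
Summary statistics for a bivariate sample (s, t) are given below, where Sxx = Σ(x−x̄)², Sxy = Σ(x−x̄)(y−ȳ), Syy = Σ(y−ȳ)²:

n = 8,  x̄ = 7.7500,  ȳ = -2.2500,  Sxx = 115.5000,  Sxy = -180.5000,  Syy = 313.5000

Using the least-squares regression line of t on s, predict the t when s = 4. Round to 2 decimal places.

b = Sxy/Sxx = -180.5/115.5 = -1.562771
a = ȳ − b·x̄ = -2.25 − (-1.562771)·7.75 = 9.861472
ŷ(4) = a + b·4 = 9.861472 + (-1.562771)·4 = 3.610390

3.61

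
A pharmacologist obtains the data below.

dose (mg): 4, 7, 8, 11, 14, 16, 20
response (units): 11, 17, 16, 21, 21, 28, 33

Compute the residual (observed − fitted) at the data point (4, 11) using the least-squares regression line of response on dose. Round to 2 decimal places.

n = 7, Σx = 80, Σy = 147, Σxy = 1924, Σx² = 1102
Sxx = Σx² − (Σx)²/n = 1102 − 914.285714 = 187.714286
Sxy = Σxy − (Σx)(Σy)/n = 1924 − 1680 = 244
b = Sxy/Sxx = 244/187.714286 = 1.299848
a = ȳ − b·x̄ = 21 − 1.299848·11.428571 = 6.144597
ŷ(4) = 6.144597 + 1.299848·4 = 11.343988
residual = y − ŷ = 11 − 11.343988 = -0.343988

-0.34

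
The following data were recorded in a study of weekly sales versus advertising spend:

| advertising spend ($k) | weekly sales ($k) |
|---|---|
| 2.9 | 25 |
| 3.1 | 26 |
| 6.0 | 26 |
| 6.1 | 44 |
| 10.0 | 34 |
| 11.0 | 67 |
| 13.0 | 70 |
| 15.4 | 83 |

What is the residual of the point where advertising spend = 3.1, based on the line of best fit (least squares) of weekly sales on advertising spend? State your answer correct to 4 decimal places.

3.4583

n = 8, Σx = 67.5, Σy = 375, Σxy = 3842.7, Σx² = 718.39
Sxx = Σx² − (Σx)²/n = 718.39 − 569.53125 = 148.85875
Sxy = Σxy − (Σx)(Σy)/n = 3842.7 − 3164.0625 = 678.6375
b = Sxy/Sxx = 678.6375/148.85875 = 4.558936
a = ȳ − b·x̄ = 46.875 − 4.558936·8.4375 = 8.408978
ŷ(3.1) = 8.408978 + 4.558936·3.1 = 22.541680
residual = y − ŷ = 26 − 22.541680 = 3.458320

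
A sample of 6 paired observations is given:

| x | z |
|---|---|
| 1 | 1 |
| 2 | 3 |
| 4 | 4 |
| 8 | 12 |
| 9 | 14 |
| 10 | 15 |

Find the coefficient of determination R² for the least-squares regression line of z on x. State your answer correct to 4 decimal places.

n = 6, Σx = 34, Σy = 49, Σxy = 395, Σx² = 266, Σy² = 591
Sxx = Σx² − (Σx)²/n = 266 − 192.666667 = 73.333333
Sxy = Σxy − (Σx)(Σy)/n = 395 − 277.666667 = 117.333333
Syy = Σy² − (Σy)²/n = 591 − 400.166667 = 190.833333
R² = Sxy²/(Sxx·Syy) = (117.333333)²/(73.333333·190.833333) = 0.983755

0.9838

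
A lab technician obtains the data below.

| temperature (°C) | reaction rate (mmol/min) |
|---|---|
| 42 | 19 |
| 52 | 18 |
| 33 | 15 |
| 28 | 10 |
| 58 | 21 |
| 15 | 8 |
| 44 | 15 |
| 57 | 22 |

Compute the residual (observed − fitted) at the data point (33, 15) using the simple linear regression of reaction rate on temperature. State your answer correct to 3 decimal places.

n = 8, Σx = 329, Σy = 128, Σxy = 5761, Σx² = 15115
Sxx = Σx² − (Σx)²/n = 15115 − 13530.125 = 1584.875
Sxy = Σxy − (Σx)(Σy)/n = 5761 − 5264 = 497
b = Sxy/Sxx = 497/1584.875 = 0.313589
a = ȳ − b·x̄ = 16 − 0.313589·41.125 = 3.103636
ŷ(33) = 3.103636 + 0.313589·33 = 13.452086
residual = y − ŷ = 15 − 13.452086 = 1.547914

1.548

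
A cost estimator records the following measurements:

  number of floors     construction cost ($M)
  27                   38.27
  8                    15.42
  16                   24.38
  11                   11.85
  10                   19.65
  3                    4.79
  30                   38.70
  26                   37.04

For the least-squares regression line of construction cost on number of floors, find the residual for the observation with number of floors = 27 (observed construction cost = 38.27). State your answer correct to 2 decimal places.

1.05

n = 8, Σx = 131, Σy = 190.1, Σxy = 4011.99, Σx² = 2855
Sxx = Σx² − (Σx)²/n = 2855 − 2145.125 = 709.875
Sxy = Σxy − (Σx)(Σy)/n = 4011.99 − 3112.8875 = 899.1025
b = Sxy/Sxx = 899.1025/709.875 = 1.266565
a = ȳ − b·x̄ = 23.7625 − 1.266565·16.375 = 3.022506
ŷ(27) = 3.022506 + 1.266565·27 = 37.219748
residual = y − ŷ = 38.27 − 37.219748 = 1.050252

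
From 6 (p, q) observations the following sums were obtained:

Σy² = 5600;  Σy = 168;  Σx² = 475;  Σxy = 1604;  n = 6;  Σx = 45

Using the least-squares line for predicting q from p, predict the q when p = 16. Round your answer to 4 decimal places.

Sxx = Σx² − (Σx)²/n = 475 − 337.5 = 137.5
Sxy = Σxy − (Σx)(Σy)/n = 1604 − 1260 = 344
b = Sxy/Sxx = 344/137.5 = 2.501818
a = ȳ − b·x̄ = 28 − 2.501818·7.5 = 9.236364
ŷ(16) = a + b·16 = 9.236364 + 2.501818·16 = 49.265455

49.2655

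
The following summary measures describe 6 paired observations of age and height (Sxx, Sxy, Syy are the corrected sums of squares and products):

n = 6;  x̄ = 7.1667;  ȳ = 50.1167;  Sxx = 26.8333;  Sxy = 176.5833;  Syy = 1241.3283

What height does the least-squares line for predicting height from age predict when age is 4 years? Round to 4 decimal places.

29.2774

b = Sxy/Sxx = 176.5833/26.8333 = 6.580752
a = ȳ − b·x̄ = 50.1167 − 6.580752·7.1667 = 2.954423
ŷ(4) = a + b·4 = 2.954423 + 6.580752·4 = 29.277432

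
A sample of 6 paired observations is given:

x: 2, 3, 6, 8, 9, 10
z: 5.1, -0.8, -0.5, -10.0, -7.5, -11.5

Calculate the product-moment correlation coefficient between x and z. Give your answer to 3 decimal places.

n = 6, Σx = 38, Σy = -25.2, Σxy = -257.7, Σx² = 294, Σy² = 315.4
Sxx = Σx² − (Σx)²/n = 294 − 240.666667 = 53.333333
Sxy = Σxy − (Σx)(Σy)/n = -257.7 − (-159.6) = -98.1
Syy = Σy² − (Σy)²/n = 315.4 − 105.84 = 209.56
r = Sxy/√(Sxx·Syy) = -98.1/√(11176.533333) = -98.1/105.719125 = -0.927930

-0.928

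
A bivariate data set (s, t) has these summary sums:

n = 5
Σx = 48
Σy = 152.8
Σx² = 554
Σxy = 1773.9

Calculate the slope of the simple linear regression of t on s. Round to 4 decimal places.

Sxx = Σx² − (Σx)²/n = 554 − 460.8 = 93.2
Sxy = Σxy − (Σx)(Σy)/n = 1773.9 − 1466.88 = 307.02
b = Sxy/Sxx = 307.02/93.2 = 3.294206

3.2942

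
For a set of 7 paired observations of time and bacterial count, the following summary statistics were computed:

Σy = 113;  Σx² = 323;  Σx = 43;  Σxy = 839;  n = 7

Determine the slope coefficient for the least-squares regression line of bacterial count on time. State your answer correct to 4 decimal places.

2.4612

Sxx = Σx² − (Σx)²/n = 323 − 264.142857 = 58.857143
Sxy = Σxy − (Σx)(Σy)/n = 839 − 694.142857 = 144.857143
b = Sxy/Sxx = 144.857143/58.857143 = 2.461165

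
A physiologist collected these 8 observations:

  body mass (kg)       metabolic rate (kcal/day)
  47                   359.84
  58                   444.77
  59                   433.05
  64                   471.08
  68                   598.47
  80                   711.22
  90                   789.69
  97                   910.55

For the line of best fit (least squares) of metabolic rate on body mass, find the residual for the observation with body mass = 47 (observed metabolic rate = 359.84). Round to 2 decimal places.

34.39

n = 8, Σx = 563, Σy = 4718.67, Σxy = 355397.22, Σx² = 41683
Sxx = Σx² − (Σx)²/n = 41683 − 39621.125 = 2061.875
Sxy = Σxy − (Σx)(Σy)/n = 355397.22 − 332076.40125 = 23320.81875
b = Sxy/Sxx = 23320.81875/2061.875 = 11.310491
a = ȳ − b·x̄ = 589.83375 − 11.310491·70.375 = -206.142058
ŷ(47) = -206.142058 + 11.310491·47 = 325.451022
residual = y − ŷ = 359.84 − 325.451022 = 34.388978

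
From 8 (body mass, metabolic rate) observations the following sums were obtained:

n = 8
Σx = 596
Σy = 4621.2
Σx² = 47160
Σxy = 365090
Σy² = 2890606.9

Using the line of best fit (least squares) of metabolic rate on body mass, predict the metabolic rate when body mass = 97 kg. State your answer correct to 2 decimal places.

Sxx = Σx² − (Σx)²/n = 47160 − 44402 = 2758
Sxy = Σxy − (Σx)(Σy)/n = 365090 − 344279.4 = 20810.6
b = Sxy/Sxx = 20810.6/2758 = 7.545540
a = ȳ − b·x̄ = 577.65 − 7.545540·74.5 = 15.507252
ŷ(97) = a + b·97 = 15.507252 + 7.545540·97 = 747.424656

747.42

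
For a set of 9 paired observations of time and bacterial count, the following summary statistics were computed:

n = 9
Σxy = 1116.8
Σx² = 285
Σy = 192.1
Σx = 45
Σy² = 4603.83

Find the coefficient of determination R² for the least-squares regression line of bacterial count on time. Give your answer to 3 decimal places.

Sxx = Σx² − (Σx)²/n = 285 − 225 = 60
Sxy = Σxy − (Σx)(Σy)/n = 1116.8 − 960.5 = 156.3
Syy = Σy² − (Σy)²/n = 4603.83 − 4100.267778 = 503.562222
R² = Sxy²/(Sxx·Syy) = (156.3)²/(60·503.562222) = 0.808562

0.809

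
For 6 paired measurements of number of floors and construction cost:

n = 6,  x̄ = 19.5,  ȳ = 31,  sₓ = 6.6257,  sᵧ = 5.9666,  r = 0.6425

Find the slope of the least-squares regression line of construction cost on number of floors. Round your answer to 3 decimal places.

b = r · sᵧ/sₓ = 0.6425 · 5.9666/6.6257 = 0.578586

0.579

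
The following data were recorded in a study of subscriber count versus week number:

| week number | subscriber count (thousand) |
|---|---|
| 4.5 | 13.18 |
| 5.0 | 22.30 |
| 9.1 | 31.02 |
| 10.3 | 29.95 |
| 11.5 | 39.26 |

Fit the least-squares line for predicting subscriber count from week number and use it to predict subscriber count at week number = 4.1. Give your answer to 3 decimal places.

15.538

n = 5, Σx = 40.4, Σy = 135.71, Σxy = 1213.067, Σx² = 366.4
Sxx = Σx² − (Σx)²/n = 366.4 − 326.432 = 39.968
Sxy = Σxy − (Σx)(Σy)/n = 1213.067 − 1096.5368 = 116.5302
b = Sxy/Sxx = 116.5302/39.968 = 2.915587
a = ȳ − b·x̄ = 27.142 − 2.915587·8.08 = 3.584053
ŷ(4.1) = a + b·4.1 = 3.584053 + 2.915587·4.1 = 15.537962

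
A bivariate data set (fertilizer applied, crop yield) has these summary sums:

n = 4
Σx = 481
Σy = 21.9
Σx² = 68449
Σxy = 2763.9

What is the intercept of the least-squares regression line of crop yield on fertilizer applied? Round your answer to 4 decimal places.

Sxx = Σx² − (Σx)²/n = 68449 − 57840.25 = 10608.75
Sxy = Σxy − (Σx)(Σy)/n = 2763.9 − 2633.475 = 130.425
b = Sxy/Sxx = 130.425/10608.75 = 0.012294
a = ȳ − b·x̄ = 5.475 − 0.012294·120.25 = 3.996635

3.9966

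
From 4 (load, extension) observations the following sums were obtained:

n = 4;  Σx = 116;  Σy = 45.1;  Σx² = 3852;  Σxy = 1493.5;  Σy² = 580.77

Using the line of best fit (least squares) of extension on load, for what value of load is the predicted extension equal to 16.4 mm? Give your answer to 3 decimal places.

Sxx = Σx² − (Σx)²/n = 3852 − 3364 = 488
Sxy = Σxy − (Σx)(Σy)/n = 1493.5 − 1307.9 = 185.6
b = Sxy/Sxx = 185.6/488 = 0.380328
a = ȳ − b·x̄ = 11.275 − 0.380328·29 = 0.245492
Set a + b·x = 16.4: x = (16.4 − 0.245492) / 0.380328 = 42.475216

42.475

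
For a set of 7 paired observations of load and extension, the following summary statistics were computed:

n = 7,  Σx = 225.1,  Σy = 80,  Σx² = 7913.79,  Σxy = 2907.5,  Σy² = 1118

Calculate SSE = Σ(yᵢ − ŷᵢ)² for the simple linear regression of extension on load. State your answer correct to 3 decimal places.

Sxx = Σx² − (Σx)²/n = 7913.79 − 7238.572857 = 675.217143
Sxy = Σxy − (Σx)(Σy)/n = 2907.5 − 2572.571429 = 334.928571
Syy = Σy² − (Σy)²/n = 1118 − 914.285714 = 203.714286
b = Sxy/Sxx = 334.928571/675.217143 = 0.496031
SSE = Syy − b·Sxy = 203.714286 − 0.496031·334.928571 = 37.579363

37.579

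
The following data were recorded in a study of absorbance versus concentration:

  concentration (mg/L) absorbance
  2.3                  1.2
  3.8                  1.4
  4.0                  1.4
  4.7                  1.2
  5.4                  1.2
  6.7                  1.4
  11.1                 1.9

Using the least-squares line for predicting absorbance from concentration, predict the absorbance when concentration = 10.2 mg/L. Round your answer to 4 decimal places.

1.7390

n = 7, Σx = 38, Σy = 9.7, Σxy = 56.27, Σx² = 255.08
Sxx = Σx² − (Σx)²/n = 255.08 − 206.285714 = 48.794286
Sxy = Σxy − (Σx)(Σy)/n = 56.27 − 52.657143 = 3.612857
b = Sxy/Sxx = 3.612857/48.794286 = 0.074043
a = ȳ − b·x̄ = 1.385714 − 0.074043·5.428571 = 0.983769
ŷ(10.2) = a + b·10.2 = 0.983769 + 0.074043·10.2 = 1.739003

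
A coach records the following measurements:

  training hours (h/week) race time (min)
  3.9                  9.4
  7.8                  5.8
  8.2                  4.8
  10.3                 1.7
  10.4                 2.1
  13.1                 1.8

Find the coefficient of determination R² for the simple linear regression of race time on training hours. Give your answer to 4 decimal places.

n = 6, Σx = 53.7, Σy = 25.6, Σxy = 184.19, Σx² = 529.15, Σy² = 155.58
Sxx = Σx² − (Σx)²/n = 529.15 − 480.615 = 48.535
Sxy = Σxy − (Σx)(Σy)/n = 184.19 − 229.12 = -44.93
Syy = Σy² − (Σy)²/n = 155.58 − 109.226667 = 46.353333
R² = Sxy²/(Sxx·Syy) = (-44.93)²/(48.535·46.353333) = 0.897298

0.8973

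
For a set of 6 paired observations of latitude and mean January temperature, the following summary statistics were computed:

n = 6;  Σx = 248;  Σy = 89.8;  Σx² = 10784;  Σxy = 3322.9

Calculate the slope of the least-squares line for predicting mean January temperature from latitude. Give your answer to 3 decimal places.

Sxx = Σx² − (Σx)²/n = 10784 − 10250.666667 = 533.333333
Sxy = Σxy − (Σx)(Σy)/n = 3322.9 − 3711.733333 = -388.833333
b = Sxy/Sxx = -388.833333/533.333333 = -0.729062

-0.729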